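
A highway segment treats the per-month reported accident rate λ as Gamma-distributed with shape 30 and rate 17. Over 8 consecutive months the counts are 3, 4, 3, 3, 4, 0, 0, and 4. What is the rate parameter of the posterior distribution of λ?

Total count: 3 + 4 + 3 + 3 + 4 + 0 + 0 + 4 = 21.
Total exposure: 8 months.
The Gamma prior is conjugate for the Poisson rate, so λ | data ~ Gamma(30+21, 17+8) = Gamma(51, 25).

25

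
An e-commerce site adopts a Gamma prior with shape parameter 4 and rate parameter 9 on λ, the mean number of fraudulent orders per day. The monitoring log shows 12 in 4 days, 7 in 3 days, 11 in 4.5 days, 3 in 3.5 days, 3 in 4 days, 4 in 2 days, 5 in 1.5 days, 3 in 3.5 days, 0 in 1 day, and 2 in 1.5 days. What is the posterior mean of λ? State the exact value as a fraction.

Total count: 12 + 7 + 11 + 3 + 3 + 4 + 5 + 3 + 0 + 2 = 50.
Total exposure: 4 + 3 + 4.5 + 3.5 + 4 + 2 + 1.5 + 3.5 + 1 + 1.5 = 28.5 days.
Conjugate update: add total count to the shape and total exposure to the rate, giving Gamma(54, 75/2).
Posterior mean = α'/β' = 54/(75/2) = 36/25.

36/25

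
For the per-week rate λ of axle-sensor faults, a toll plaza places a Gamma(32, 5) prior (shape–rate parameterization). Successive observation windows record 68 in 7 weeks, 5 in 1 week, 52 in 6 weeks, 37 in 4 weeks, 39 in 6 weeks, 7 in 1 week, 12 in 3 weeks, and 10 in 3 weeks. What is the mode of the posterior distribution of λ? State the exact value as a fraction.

Total count: 68 + 5 + 52 + 37 + 39 + 7 + 12 + 10 = 230.
Total exposure: 7 + 1 + 6 + 4 + 6 + 1 + 3 + 3 = 31 weeks.
Conjugate update: add total count to the shape and total exposure to the rate, giving Gamma(262, 36).
Posterior mode = (α'−1)/β' = 261/36 = 29/4.

29/4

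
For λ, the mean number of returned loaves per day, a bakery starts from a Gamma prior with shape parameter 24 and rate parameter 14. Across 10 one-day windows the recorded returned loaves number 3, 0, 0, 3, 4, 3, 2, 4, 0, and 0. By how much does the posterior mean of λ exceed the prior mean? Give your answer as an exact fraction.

Total count: 3 + 0 + 0 + 3 + 4 + 3 + 2 + 4 + 0 + 0 = 19.
Total exposure: 10 days.
By Gamma–Poisson conjugacy, the posterior is Gamma(α + Σx, β + Σt) = Gamma(24 + 19, 14 + 10) = Gamma(43, 24).
Posterior mean = 43/24 = 43/24; prior mean = 24/14 = 12/7. Difference = 43/24 − 12/7 = 13/168.

13/168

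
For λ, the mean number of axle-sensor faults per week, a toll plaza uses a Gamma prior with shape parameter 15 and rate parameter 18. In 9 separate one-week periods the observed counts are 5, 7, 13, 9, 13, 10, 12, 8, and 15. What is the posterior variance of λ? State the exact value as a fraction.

Total count: 5 + 7 + 13 + 9 + 13 + 10 + 12 + 8 + 15 = 92.
Total exposure: 9 weeks.
The Gamma prior is conjugate for the Poisson rate, so λ | data ~ Gamma(15+92, 18+9) = Gamma(107, 27).
Posterior variance = α'/β'² = 107/729.

107/729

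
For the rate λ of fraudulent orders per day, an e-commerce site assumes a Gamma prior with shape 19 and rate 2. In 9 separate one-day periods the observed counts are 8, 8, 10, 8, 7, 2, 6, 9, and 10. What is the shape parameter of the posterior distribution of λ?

Total count: 8 + 8 + 10 + 8 + 7 + 2 + 6 + 9 + 10 = 68.
Total exposure: 9 days.
By Gamma–Poisson conjugacy, the posterior is Gamma(α + Σx, β + Σt) = Gamma(19 + 68, 2 + 9) = Gamma(87, 11).

87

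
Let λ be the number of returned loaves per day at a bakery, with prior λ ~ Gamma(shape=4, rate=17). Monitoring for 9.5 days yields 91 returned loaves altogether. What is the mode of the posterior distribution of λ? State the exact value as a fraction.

188/53

Total count 91 over total exposure 9.5 days.
Gamma(α, β) with Poisson data over total exposure Σt gives posterior Gamma(α+Σx, β+Σt) = Gamma(95, 53/2).
Posterior mode = (α'−1)/β' = 94/(53/2) = 188/53.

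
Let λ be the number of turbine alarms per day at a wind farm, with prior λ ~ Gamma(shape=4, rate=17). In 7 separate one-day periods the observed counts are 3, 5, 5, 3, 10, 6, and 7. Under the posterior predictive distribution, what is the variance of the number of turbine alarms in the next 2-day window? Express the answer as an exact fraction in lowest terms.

Total count: 3 + 5 + 5 + 3 + 10 + 6 + 7 = 39.
Total exposure: 7 days.
By Gamma–Poisson conjugacy, the posterior is Gamma(α + Σx, β + Σt) = Gamma(4 + 39, 17 + 7) = Gamma(43, 24).
The posterior predictive for a window of length T is Negative Binomial with variance T·α'·(β'+T)/β'² = 2·43·26/576 = 559/144.

559/144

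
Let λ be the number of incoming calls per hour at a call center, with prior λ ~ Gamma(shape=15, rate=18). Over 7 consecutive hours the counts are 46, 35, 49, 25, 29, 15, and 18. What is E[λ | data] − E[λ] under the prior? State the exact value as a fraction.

Total count: 46 + 35 + 49 + 25 + 29 + 15 + 18 = 217.
Total exposure: 7 hours.
By Gamma–Poisson conjugacy, the posterior is Gamma(α + Σx, β + Σt) = Gamma(15 + 217, 18 + 7) = Gamma(232, 25).
Posterior mean = 232/25 = 232/25; prior mean = 15/18 = 5/6. Difference = 232/25 − 5/6 = 1267/150.

1267/150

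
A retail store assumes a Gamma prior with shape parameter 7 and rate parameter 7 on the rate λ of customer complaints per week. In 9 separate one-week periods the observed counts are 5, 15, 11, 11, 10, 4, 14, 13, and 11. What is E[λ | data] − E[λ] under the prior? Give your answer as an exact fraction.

85/16

Total count: 5 + 15 + 11 + 11 + 10 + 4 + 14 + 13 + 11 = 94.
Total exposure: 9 weeks.
Gamma(α, β) with Poisson data over total exposure Σt gives posterior Gamma(α+Σx, β+Σt) = Gamma(101, 16).
Posterior mean = 101/16 = 101/16; prior mean = 7/7 = 1. Difference = 101/16 − 1 = 85/16.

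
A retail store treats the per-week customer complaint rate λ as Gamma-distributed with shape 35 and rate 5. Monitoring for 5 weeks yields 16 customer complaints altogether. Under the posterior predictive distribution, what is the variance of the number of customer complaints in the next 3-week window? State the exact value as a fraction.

1989/100

Total count 16 over total exposure 5 weeks.
Posterior: α' = 35 + 16 = 51, β' = 5 + 5 = 10.
The posterior predictive for a window of length T is Negative Binomial with variance T·α'·(β'+T)/β'² = 3·51·13/100 = 1989/100.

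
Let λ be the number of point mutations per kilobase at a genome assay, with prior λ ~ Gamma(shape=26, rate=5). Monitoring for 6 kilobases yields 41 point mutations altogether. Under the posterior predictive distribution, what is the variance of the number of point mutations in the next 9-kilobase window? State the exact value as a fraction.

Total count 41 over total exposure 6 kilobases.
Posterior: α' = 26 + 41 = 67, β' = 5 + 6 = 11.
The posterior predictive for a window of length T is Negative Binomial with variance T·α'·(β'+T)/β'² = 9·67·20/121 = 12060/121.

12060/121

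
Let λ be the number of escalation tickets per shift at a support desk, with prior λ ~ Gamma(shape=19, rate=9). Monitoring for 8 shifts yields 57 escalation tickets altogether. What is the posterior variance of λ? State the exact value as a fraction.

Total count 57 over total exposure 8 shifts.
By Gamma–Poisson conjugacy, the posterior is Gamma(α + Σx, β + Σt) = Gamma(19 + 57, 9 + 8) = Gamma(76, 17).
Posterior variance = α'/β'² = 76/289.

76/289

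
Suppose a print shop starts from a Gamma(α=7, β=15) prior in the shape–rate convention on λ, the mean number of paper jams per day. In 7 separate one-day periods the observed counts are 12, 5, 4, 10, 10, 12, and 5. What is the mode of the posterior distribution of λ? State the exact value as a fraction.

32/11

Total count: 12 + 5 + 4 + 10 + 10 + 12 + 5 = 58.
Total exposure: 7 days.
Gamma(α, β) with Poisson data over total exposure Σt gives posterior Gamma(α+Σx, β+Σt) = Gamma(65, 22).
Posterior mode = (α'−1)/β' = 64/22 = 32/11.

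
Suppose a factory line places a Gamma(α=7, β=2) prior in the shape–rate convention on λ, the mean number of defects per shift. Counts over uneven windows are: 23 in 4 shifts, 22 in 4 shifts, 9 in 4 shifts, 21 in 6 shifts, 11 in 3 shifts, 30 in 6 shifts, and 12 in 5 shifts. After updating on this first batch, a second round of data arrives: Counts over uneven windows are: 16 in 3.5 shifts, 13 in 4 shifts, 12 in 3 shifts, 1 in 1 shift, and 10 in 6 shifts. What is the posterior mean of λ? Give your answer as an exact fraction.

Total count: 23 + 22 + 9 + 21 + 11 + 30 + 12 = 128.
Total exposure: 4 + 4 + 4 + 6 + 3 + 6 + 5 = 32 shifts.
After the first batch: Gamma(7 + 128, 2 + 32) = Gamma(135, 34).
Total count: 16 + 13 + 12 + 1 + 10 = 52.
Total exposure: 3.5 + 4 + 3 + 1 + 6 = 17.5 shifts.
After the second batch: Gamma(135 + 52, 34 + 17.5) = Gamma(187, 103/2).
Posterior mean = α'/β' = 187/(103/2) = 374/103.

374/103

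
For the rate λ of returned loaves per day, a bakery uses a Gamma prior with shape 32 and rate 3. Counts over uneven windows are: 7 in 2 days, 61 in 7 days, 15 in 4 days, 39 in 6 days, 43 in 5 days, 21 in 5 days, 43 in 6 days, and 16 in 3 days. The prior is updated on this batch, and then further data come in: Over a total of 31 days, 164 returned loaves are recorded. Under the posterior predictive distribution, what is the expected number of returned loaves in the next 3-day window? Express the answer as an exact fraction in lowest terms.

147/8

Total count: 7 + 61 + 15 + 39 + 43 + 21 + 43 + 16 = 245.
Total exposure: 2 + 7 + 4 + 6 + 5 + 5 + 6 + 3 = 38 days.
After the first batch: Gamma(32 + 245, 3 + 38) = Gamma(277, 41).
Total count 164 over total exposure 31 days.
After the second batch: Gamma(277 + 164, 41 + 31) = Gamma(441, 72).
Predictive mean over a 3-day window = T·E[λ|data] = 3·441/72 = 147/8.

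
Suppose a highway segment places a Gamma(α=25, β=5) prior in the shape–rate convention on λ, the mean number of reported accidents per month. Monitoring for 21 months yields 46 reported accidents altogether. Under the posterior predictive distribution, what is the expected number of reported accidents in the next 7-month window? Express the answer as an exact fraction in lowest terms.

497/26

Total count 46 over total exposure 21 months.
Conjugate update: add total count to the shape and total exposure to the rate, giving Gamma(71, 26).
Predictive mean over a 7-month window = T·E[λ|data] = 7·71/26 = 497/26.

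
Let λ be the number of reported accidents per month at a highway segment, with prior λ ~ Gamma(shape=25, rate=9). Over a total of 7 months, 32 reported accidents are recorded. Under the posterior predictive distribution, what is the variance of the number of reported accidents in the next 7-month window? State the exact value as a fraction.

9177/256

Total count 32 over total exposure 7 months.
Gamma(α, β) with Poisson data over total exposure Σt gives posterior Gamma(α+Σx, β+Σt) = Gamma(57, 16).
The posterior predictive for a window of length T is Negative Binomial with variance T·α'·(β'+T)/β'² = 7·57·23/256 = 9177/256.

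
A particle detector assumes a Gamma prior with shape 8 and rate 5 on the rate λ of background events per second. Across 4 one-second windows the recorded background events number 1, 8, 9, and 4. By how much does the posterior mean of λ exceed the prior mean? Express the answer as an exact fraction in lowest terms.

Total count: 1 + 8 + 9 + 4 = 22.
Total exposure: 4 seconds.
By Gamma–Poisson conjugacy, the posterior is Gamma(α + Σx, β + Σt) = Gamma(8 + 22, 5 + 4) = Gamma(30, 9).
Posterior mean = 30/9 = 10/3; prior mean = 8/5 = 8/5. Difference = 10/3 − 8/5 = 26/15.

26/15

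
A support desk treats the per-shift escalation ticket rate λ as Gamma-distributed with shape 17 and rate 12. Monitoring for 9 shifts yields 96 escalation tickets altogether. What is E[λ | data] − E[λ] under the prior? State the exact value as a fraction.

Total count 96 over total exposure 9 shifts.
The Gamma prior is conjugate for the Poisson rate, so λ | data ~ Gamma(17+96, 12+9) = Gamma(113, 21).
Posterior mean = 113/21 = 113/21; prior mean = 17/12 = 17/12. Difference = 113/21 − 17/12 = 111/28.

111/28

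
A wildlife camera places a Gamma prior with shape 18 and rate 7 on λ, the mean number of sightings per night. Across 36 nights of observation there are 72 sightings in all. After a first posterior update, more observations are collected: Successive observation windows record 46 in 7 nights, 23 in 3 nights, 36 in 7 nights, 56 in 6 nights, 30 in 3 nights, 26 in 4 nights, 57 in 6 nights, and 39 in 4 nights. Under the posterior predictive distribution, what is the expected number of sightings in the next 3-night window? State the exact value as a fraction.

1209/83

Total count 72 over total exposure 36 nights.
After the first batch: Gamma(18 + 72, 7 + 36) = Gamma(90, 43).
Total count: 46 + 23 + 36 + 56 + 30 + 26 + 57 + 39 = 313.
Total exposure: 7 + 3 + 7 + 6 + 3 + 4 + 6 + 4 = 40 nights.
After the second batch: Gamma(90 + 313, 43 + 40) = Gamma(403, 83).
Predictive mean over a 3-night window = T·E[λ|data] = 3·403/83 = 1209/83.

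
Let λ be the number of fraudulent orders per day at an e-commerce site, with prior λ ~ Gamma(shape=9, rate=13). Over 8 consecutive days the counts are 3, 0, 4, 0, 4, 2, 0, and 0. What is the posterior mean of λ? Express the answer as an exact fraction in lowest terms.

Total count: 3 + 0 + 4 + 0 + 4 + 2 + 0 + 0 = 13.
Total exposure: 8 days.
The Gamma prior is conjugate for the Poisson rate, so λ | data ~ Gamma(9+13, 13+8) = Gamma(22, 21).
Posterior mean = α'/β' = 22/21.

22/21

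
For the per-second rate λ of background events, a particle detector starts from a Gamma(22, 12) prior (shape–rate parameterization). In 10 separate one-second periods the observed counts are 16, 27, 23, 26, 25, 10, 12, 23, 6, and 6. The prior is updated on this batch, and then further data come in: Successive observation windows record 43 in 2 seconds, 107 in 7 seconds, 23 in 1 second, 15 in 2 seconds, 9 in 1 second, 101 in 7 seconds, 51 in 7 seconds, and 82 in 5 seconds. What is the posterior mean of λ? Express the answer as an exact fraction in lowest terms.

Total count: 16 + 27 + 23 + 26 + 25 + 10 + 12 + 23 + 6 + 6 = 174.
Total exposure: 10 seconds.
After the first batch: Gamma(22 + 174, 12 + 10) = Gamma(196, 22).
Total count: 43 + 107 + 23 + 15 + 9 + 101 + 51 + 82 = 431.
Total exposure: 2 + 7 + 1 + 2 + 1 + 7 + 7 + 5 = 32 seconds.
After the second batch: Gamma(196 + 431, 22 + 32) = Gamma(627, 54).
Posterior mean = α'/β' = 627/54 = 209/18.

209/18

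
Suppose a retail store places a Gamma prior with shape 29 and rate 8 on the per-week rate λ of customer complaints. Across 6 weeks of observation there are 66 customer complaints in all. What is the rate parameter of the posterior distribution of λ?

14

Total count 66 over total exposure 6 weeks.
The Gamma prior is conjugate for the Poisson rate, so λ | data ~ Gamma(29+66, 8+6) = Gamma(95, 14).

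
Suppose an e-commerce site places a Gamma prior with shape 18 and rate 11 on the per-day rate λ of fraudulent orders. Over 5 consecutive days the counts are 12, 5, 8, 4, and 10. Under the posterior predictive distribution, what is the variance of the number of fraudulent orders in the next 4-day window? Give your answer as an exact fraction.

285/16

Total count: 12 + 5 + 8 + 4 + 10 = 39.
Total exposure: 5 days.
Conjugate update: add total count to the shape and total exposure to the rate, giving Gamma(57, 16).
The posterior predictive for a window of length T is Negative Binomial with variance T·α'·(β'+T)/β'² = 4·57·20/256 = 285/16.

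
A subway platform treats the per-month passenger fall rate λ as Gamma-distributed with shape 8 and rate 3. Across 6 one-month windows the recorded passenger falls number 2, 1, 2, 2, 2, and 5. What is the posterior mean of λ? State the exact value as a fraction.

Total count: 2 + 1 + 2 + 2 + 2 + 5 = 14.
Total exposure: 6 months.
By Gamma–Poisson conjugacy, the posterior is Gamma(α + Σx, β + Σt) = Gamma(8 + 14, 3 + 6) = Gamma(22, 9).
Posterior mean = α'/β' = 22/9.

22/9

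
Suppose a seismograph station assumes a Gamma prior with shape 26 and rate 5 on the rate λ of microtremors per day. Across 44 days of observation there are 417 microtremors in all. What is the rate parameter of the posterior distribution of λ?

Total count 417 over total exposure 44 days.
By Gamma–Poisson conjugacy, the posterior is Gamma(α + Σx, β + Σt) = Gamma(26 + 417, 5 + 44) = Gamma(443, 49).

49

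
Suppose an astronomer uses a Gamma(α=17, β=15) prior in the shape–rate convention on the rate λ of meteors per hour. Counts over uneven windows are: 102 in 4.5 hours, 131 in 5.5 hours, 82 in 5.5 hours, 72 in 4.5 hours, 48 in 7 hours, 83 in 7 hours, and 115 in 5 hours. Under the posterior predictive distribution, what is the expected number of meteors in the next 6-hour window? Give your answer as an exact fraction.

Total count: 102 + 131 + 82 + 72 + 48 + 83 + 115 = 633.
Total exposure: 4.5 + 5.5 + 5.5 + 4.5 + 7 + 7 + 5 = 39 hours.
The Gamma prior is conjugate for the Poisson rate, so λ | data ~ Gamma(17+633, 15+39) = Gamma(650, 54).
Predictive mean over a 6-hour window = T·E[λ|data] = 6·650/54 = 650/9.

650/9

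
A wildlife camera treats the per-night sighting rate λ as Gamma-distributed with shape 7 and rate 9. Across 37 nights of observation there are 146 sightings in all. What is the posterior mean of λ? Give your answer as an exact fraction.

Total count 146 over total exposure 37 nights.
Gamma(α, β) with Poisson data over total exposure Σt gives posterior Gamma(α+Σx, β+Σt) = Gamma(153, 46).
Posterior mean = α'/β' = 153/46.

153/46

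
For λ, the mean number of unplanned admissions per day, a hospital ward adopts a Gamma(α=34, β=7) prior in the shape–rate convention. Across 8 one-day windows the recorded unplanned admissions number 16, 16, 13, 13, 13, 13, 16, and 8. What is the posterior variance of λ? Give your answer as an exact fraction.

Total count: 16 + 16 + 13 + 13 + 13 + 13 + 16 + 8 = 108.
Total exposure: 8 days.
By Gamma–Poisson conjugacy, the posterior is Gamma(α + Σx, β + Σt) = Gamma(34 + 108, 7 + 8) = Gamma(142, 15).
Posterior variance = α'/β'² = 142/225.

142/225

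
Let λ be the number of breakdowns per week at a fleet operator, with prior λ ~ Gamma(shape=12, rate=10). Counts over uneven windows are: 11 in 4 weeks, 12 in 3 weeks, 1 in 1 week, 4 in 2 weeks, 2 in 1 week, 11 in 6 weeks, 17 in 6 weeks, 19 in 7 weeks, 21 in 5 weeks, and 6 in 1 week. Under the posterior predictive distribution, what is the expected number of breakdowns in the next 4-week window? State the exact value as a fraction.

Total count: 11 + 12 + 1 + 4 + 2 + 11 + 17 + 19 + 21 + 6 = 104.
Total exposure: 4 + 3 + 1 + 2 + 1 + 6 + 6 + 7 + 5 + 1 = 36 weeks.
Gamma(α, β) with Poisson data over total exposure Σt gives posterior Gamma(α+Σx, β+Σt) = Gamma(116, 46).
Predictive mean over a 4-week window = T·E[λ|data] = 4·116/46 = 232/23.

232/23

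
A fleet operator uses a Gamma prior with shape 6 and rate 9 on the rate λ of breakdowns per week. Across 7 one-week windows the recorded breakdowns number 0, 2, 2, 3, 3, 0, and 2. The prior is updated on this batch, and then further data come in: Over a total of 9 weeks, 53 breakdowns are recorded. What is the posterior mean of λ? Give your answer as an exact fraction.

Total count: 0 + 2 + 2 + 3 + 3 + 0 + 2 = 12.
Total exposure: 7 weeks.
After the first batch: Gamma(6 + 12, 9 + 7) = Gamma(18, 16).
Total count 53 over total exposure 9 weeks.
After the second batch: Gamma(18 + 53, 16 + 9) = Gamma(71, 25).
Posterior mean = α'/β' = 71/25.

71/25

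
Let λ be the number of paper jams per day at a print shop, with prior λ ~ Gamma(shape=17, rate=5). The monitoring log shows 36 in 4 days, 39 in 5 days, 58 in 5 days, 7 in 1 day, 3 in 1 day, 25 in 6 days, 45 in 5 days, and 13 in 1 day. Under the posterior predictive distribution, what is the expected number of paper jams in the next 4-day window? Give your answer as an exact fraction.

Total count: 36 + 39 + 58 + 7 + 3 + 25 + 45 + 13 = 226.
Total exposure: 4 + 5 + 5 + 1 + 1 + 6 + 5 + 1 = 28 days.
Posterior: α' = 17 + 226 = 243, β' = 5 + 28 = 33.
Predictive mean over a 4-day window = T·E[λ|data] = 4·243/33 = 324/11.

324/11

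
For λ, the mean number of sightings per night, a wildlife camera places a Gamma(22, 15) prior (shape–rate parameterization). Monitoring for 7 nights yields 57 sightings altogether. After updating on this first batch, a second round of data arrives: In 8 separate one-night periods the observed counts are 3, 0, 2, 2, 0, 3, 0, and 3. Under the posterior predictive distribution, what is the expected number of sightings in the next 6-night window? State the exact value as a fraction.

92/5

Total count 57 over total exposure 7 nights.
After the first batch: Gamma(22 + 57, 15 + 7) = Gamma(79, 22).
Total count: 3 + 0 + 2 + 2 + 0 + 3 + 0 + 3 = 13.
Total exposure: 8 nights.
After the second batch: Gamma(79 + 13, 22 + 8) = Gamma(92, 30).
Predictive mean over a 6-night window = T·E[λ|data] = 6·92/30 = 92/5.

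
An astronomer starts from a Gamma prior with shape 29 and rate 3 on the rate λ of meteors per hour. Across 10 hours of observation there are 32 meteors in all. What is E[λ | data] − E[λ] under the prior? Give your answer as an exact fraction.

-194/39

Total count 32 over total exposure 10 hours.
By Gamma–Poisson conjugacy, the posterior is Gamma(α + Σx, β + Σt) = Gamma(29 + 32, 3 + 10) = Gamma(61, 13).
Posterior mean = 61/13 = 61/13; prior mean = 29/3 = 29/3. Difference = 61/13 − 29/3 = -194/39.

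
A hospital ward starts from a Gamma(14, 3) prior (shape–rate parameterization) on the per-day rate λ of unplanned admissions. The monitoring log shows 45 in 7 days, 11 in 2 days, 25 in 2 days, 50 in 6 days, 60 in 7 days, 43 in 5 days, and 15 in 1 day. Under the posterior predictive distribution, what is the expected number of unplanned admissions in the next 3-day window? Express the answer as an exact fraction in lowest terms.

263/11

Total count: 45 + 11 + 25 + 50 + 60 + 43 + 15 = 249.
Total exposure: 7 + 2 + 2 + 6 + 7 + 5 + 1 = 30 days.
Posterior: α' = 14 + 249 = 263, β' = 3 + 30 = 33.
Predictive mean over a 3-day window = T·E[λ|data] = 3·263/33 = 263/11.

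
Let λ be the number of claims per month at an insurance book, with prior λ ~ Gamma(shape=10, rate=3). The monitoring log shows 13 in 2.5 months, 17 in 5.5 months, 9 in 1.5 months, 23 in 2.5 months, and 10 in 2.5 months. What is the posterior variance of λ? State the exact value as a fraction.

Total count: 13 + 17 + 9 + 23 + 10 = 72.
Total exposure: 2.5 + 5.5 + 1.5 + 2.5 + 2.5 = 14.5 months.
By Gamma–Poisson conjugacy, the posterior is Gamma(α + Σx, β + Σt) = Gamma(10 + 72, 3 + 14.5) = Gamma(82, 35/2).
Posterior variance = α'/β'² = 82/(1225/4) = 328/1225.

328/1225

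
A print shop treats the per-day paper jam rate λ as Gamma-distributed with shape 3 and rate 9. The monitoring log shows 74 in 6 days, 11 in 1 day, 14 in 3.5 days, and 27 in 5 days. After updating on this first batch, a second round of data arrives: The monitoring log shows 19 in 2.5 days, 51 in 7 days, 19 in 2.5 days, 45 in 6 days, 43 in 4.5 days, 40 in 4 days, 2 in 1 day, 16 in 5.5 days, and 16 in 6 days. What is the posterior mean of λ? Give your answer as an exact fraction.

760/127

Total count: 74 + 11 + 14 + 27 = 126.
Total exposure: 6 + 1 + 3.5 + 5 = 15.5 days.
After the first batch: Gamma(3 + 126, 9 + 15.5) = Gamma(129, 49/2).
Total count: 19 + 51 + 19 + 45 + 43 + 40 + 2 + 16 + 16 = 251.
Total exposure: 2.5 + 7 + 2.5 + 6 + 4.5 + 4 + 1 + 5.5 + 6 = 39 days.
After the second batch: Gamma(129 + 251, 49/2 + 39) = Gamma(380, 127/2).
Posterior mean = α'/β' = 380/(127/2) = 760/127.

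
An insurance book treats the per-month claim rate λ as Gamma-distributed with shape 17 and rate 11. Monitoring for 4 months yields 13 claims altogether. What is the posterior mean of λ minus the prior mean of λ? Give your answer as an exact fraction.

Total count 13 over total exposure 4 months.
By Gamma–Poisson conjugacy, the posterior is Gamma(α + Σx, β + Σt) = Gamma(17 + 13, 11 + 4) = Gamma(30, 15).
Posterior mean = 30/15 = 2; prior mean = 17/11 = 17/11. Difference = 2 − 17/11 = 5/11.

5/11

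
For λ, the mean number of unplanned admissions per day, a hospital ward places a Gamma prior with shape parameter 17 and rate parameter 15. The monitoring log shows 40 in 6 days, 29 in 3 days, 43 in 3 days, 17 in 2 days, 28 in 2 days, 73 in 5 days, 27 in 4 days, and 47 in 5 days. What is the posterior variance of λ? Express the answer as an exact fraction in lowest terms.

Total count: 40 + 29 + 43 + 17 + 28 + 73 + 27 + 47 = 304.
Total exposure: 6 + 3 + 3 + 2 + 2 + 5 + 4 + 5 = 30 days.
The Gamma prior is conjugate for the Poisson rate, so λ | data ~ Gamma(17+304, 15+30) = Gamma(321, 45).
Posterior variance = α'/β'² = 321/2025 = 107/675.

107/675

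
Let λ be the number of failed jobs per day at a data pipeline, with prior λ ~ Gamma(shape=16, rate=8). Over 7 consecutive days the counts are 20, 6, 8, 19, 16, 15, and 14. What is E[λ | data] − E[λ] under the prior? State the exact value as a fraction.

Total count: 20 + 6 + 8 + 19 + 16 + 15 + 14 = 98.
Total exposure: 7 days.
The Gamma prior is conjugate for the Poisson rate, so λ | data ~ Gamma(16+98, 8+7) = Gamma(114, 15).
Posterior mean = 114/15 = 38/5; prior mean = 16/8 = 2. Difference = 38/5 − 2 = 28/5.

28/5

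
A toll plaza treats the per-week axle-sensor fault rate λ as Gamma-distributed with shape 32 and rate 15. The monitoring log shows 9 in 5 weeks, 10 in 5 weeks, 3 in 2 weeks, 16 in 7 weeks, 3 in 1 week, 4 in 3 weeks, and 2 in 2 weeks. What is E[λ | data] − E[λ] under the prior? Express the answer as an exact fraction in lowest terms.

Total count: 9 + 10 + 3 + 16 + 3 + 4 + 2 = 47.
Total exposure: 5 + 5 + 2 + 7 + 1 + 3 + 2 = 25 weeks.
Gamma(α, β) with Poisson data over total exposure Σt gives posterior Gamma(α+Σx, β+Σt) = Gamma(79, 40).
Posterior mean = 79/40 = 79/40; prior mean = 32/15 = 32/15. Difference = 79/40 − 32/15 = -19/120.

-19/120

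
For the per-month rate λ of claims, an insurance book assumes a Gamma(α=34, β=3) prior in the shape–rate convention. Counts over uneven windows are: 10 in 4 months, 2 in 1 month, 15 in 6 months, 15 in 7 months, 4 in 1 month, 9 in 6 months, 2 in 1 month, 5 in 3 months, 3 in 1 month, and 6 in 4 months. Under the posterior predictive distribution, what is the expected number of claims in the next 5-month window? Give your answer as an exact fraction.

525/37

Total count: 10 + 2 + 15 + 15 + 4 + 9 + 2 + 5 + 3 + 6 = 71.
Total exposure: 4 + 1 + 6 + 7 + 1 + 6 + 1 + 3 + 1 + 4 = 34 months.
Conjugate update: add total count to the shape and total exposure to the rate, giving Gamma(105, 37).
Predictive mean over a 5-month window = T·E[λ|data] = 5·105/37 = 525/37.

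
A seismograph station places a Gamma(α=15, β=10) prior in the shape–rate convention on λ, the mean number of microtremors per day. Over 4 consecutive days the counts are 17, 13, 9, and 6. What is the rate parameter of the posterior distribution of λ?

14

Total count: 17 + 13 + 9 + 6 = 45.
Total exposure: 4 days.
Posterior: α' = 15 + 45 = 60, β' = 10 + 4 = 14.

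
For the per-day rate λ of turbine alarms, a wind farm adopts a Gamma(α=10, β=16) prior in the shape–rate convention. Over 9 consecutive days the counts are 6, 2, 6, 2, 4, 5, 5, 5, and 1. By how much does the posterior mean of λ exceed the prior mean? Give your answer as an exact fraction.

243/200

Total count: 6 + 2 + 6 + 2 + 4 + 5 + 5 + 5 + 1 = 36.
Total exposure: 9 days.
Posterior: α' = 10 + 36 = 46, β' = 16 + 9 = 25.
Posterior mean = 46/25 = 46/25; prior mean = 10/16 = 5/8. Difference = 46/25 − 5/8 = 243/200.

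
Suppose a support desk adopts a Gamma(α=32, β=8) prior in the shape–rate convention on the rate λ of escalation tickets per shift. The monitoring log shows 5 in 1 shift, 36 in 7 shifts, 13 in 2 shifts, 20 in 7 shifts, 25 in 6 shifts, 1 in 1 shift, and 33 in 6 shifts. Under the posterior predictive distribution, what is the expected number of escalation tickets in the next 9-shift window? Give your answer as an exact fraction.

Total count: 5 + 36 + 13 + 20 + 25 + 1 + 33 = 133.
Total exposure: 1 + 7 + 2 + 7 + 6 + 1 + 6 = 30 shifts.
Posterior: α' = 32 + 133 = 165, β' = 8 + 30 = 38.
Predictive mean over a 9-shift window = T·E[λ|data] = 9·165/38 = 1485/38.

1485/38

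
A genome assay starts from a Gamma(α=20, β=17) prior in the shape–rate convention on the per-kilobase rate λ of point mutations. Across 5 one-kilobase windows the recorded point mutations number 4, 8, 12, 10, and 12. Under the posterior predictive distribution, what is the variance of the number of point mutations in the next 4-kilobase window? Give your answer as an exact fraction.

156/11

Total count: 4 + 8 + 12 + 10 + 12 = 46.
Total exposure: 5 kilobases.
Conjugate update: add total count to the shape and total exposure to the rate, giving Gamma(66, 22).
The posterior predictive for a window of length T is Negative Binomial with variance T·α'·(β'+T)/β'² = 4·66·26/484 = 156/11.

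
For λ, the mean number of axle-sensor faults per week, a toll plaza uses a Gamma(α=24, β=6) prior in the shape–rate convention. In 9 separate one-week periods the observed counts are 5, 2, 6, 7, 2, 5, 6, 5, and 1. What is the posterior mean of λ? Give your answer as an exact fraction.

Total count: 5 + 2 + 6 + 7 + 2 + 5 + 6 + 5 + 1 = 39.
Total exposure: 9 weeks.
The Gamma prior is conjugate for the Poisson rate, so λ | data ~ Gamma(24+39, 6+9) = Gamma(63, 15).
Posterior mean = α'/β' = 63/15 = 21/5.

21/5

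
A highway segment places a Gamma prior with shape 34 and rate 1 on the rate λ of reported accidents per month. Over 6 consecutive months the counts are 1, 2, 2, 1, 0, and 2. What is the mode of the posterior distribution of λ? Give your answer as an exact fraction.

41/7

Total count: 1 + 2 + 2 + 1 + 0 + 2 = 8.
Total exposure: 6 months.
By Gamma–Poisson conjugacy, the posterior is Gamma(α + Σx, β + Σt) = Gamma(34 + 8, 1 + 6) = Gamma(42, 7).
Posterior mode = (α'−1)/β' = 41/7.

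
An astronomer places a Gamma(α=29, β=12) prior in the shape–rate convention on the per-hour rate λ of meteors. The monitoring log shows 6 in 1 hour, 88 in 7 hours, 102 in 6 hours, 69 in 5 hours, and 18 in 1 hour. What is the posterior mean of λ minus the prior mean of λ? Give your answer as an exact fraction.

Total count: 6 + 88 + 102 + 69 + 18 = 283.
Total exposure: 1 + 7 + 6 + 5 + 1 = 20 hours.
Posterior: α' = 29 + 283 = 312, β' = 12 + 20 = 32.
Posterior mean = 312/32 = 39/4; prior mean = 29/12 = 29/12. Difference = 39/4 − 29/12 = 22/3.

22/3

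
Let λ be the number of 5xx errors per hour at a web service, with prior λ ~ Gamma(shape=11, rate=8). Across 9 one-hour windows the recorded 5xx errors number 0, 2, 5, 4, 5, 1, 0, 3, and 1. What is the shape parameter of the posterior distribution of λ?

Total count: 0 + 2 + 5 + 4 + 5 + 1 + 0 + 3 + 1 = 21.
Total exposure: 9 hours.
Conjugate update: add total count to the shape and total exposure to the rate, giving Gamma(32, 17).

32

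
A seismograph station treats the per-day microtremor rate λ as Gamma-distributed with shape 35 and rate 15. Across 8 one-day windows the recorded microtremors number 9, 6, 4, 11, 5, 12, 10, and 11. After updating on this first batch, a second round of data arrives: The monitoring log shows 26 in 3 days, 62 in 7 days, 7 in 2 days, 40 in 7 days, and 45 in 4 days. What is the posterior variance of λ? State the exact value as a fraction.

Total count: 9 + 6 + 4 + 11 + 5 + 12 + 10 + 11 = 68.
Total exposure: 8 days.
After the first batch: Gamma(35 + 68, 15 + 8) = Gamma(103, 23).
Total count: 26 + 62 + 7 + 40 + 45 = 180.
Total exposure: 3 + 7 + 2 + 7 + 4 = 23 days.
After the second batch: Gamma(103 + 180, 23 + 23) = Gamma(283, 46).
Posterior variance = α'/β'² = 283/2116.

283/2116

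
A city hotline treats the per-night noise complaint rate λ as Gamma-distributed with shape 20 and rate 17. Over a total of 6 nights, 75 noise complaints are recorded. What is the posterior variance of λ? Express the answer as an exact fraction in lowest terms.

Total count 75 over total exposure 6 nights.
Posterior: α' = 20 + 75 = 95, β' = 17 + 6 = 23.
Posterior variance = α'/β'² = 95/529.

95/529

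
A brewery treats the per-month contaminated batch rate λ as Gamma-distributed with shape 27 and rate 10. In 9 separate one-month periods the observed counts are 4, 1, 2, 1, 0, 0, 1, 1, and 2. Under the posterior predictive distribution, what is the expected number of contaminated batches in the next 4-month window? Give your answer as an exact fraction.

156/19

Total count: 4 + 1 + 2 + 1 + 0 + 0 + 1 + 1 + 2 = 12.
Total exposure: 9 months.
Gamma(α, β) with Poisson data over total exposure Σt gives posterior Gamma(α+Σx, β+Σt) = Gamma(39, 19).
Predictive mean over a 4-month window = T·E[λ|data] = 4·39/19 = 156/19.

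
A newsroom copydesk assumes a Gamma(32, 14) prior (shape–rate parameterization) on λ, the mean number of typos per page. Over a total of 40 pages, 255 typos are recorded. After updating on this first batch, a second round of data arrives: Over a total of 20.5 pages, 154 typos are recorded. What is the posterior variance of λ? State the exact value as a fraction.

1764/22201

Total count 255 over total exposure 40 pages.
After the first batch: Gamma(32 + 255, 14 + 40) = Gamma(287, 54).
Total count 154 over total exposure 20.5 pages.
After the second batch: Gamma(287 + 154, 54 + 20.5) = Gamma(441, 149/2).
Posterior variance = α'/β'² = 441/(22201/4) = 1764/22201.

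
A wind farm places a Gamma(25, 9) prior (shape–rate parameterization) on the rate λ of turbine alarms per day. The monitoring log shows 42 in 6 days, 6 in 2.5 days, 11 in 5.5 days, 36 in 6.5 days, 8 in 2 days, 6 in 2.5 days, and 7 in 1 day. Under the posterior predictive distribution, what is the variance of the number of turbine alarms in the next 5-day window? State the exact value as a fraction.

1128/49

Total count: 42 + 6 + 11 + 36 + 8 + 6 + 7 = 116.
Total exposure: 6 + 2.5 + 5.5 + 6.5 + 2 + 2.5 + 1 = 26 days.
Conjugate update: add total count to the shape and total exposure to the rate, giving Gamma(141, 35).
The posterior predictive for a window of length T is Negative Binomial with variance T·α'·(β'+T)/β'² = 5·141·40/1225 = 1128/49.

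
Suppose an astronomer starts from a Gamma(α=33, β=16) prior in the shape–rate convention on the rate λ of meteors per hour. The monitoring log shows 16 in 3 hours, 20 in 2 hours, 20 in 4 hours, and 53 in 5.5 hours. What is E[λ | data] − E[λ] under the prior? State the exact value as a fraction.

Total count: 16 + 20 + 20 + 53 = 109.
Total exposure: 3 + 2 + 4 + 5.5 = 14.5 hours.
By Gamma–Poisson conjugacy, the posterior is Gamma(α + Σx, β + Σt) = Gamma(33 + 109, 16 + 14.5) = Gamma(142, 61/2).
Posterior mean = 142/(61/2) = 284/61; prior mean = 33/16 = 33/16. Difference = 284/61 − 33/16 = 2531/976.

2531/976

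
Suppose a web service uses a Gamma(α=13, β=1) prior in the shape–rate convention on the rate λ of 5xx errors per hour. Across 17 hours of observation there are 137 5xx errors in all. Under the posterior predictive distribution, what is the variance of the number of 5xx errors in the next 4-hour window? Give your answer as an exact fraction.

Total count 137 over total exposure 17 hours.
Gamma(α, β) with Poisson data over total exposure Σt gives posterior Gamma(α+Σx, β+Σt) = Gamma(150, 18).
The posterior predictive for a window of length T is Negative Binomial with variance T·α'·(β'+T)/β'² = 4·150·22/324 = 1100/27.

1100/27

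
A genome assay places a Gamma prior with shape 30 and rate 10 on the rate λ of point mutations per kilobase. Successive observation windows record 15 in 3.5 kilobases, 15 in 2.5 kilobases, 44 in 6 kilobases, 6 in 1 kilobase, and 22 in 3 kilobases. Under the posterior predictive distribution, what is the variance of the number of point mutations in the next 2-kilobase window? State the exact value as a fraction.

1848/169

Total count: 15 + 15 + 44 + 6 + 22 = 102.
Total exposure: 3.5 + 2.5 + 6 + 1 + 3 = 16 kilobases.
Conjugate update: add total count to the shape and total exposure to the rate, giving Gamma(132, 26).
The posterior predictive for a window of length T is Negative Binomial with variance T·α'·(β'+T)/β'² = 2·132·28/676 = 1848/169.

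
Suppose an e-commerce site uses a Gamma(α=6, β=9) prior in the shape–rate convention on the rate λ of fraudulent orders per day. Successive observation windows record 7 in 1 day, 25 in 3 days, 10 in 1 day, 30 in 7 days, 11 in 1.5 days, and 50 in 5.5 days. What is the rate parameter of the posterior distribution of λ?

Total count: 7 + 25 + 10 + 30 + 11 + 50 = 133.
Total exposure: 1 + 3 + 1 + 7 + 1.5 + 5.5 = 19 days.
Gamma(α, β) with Poisson data over total exposure Σt gives posterior Gamma(α+Σx, β+Σt) = Gamma(139, 28).

28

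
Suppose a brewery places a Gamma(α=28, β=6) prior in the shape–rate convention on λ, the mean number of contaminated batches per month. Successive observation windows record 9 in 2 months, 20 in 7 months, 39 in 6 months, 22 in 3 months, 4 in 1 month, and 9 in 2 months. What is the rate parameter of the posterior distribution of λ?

Total count: 9 + 20 + 39 + 22 + 4 + 9 = 103.
Total exposure: 2 + 7 + 6 + 3 + 1 + 2 = 21 months.
The Gamma prior is conjugate for the Poisson rate, so λ | data ~ Gamma(28+103, 6+21) = Gamma(131, 27).

27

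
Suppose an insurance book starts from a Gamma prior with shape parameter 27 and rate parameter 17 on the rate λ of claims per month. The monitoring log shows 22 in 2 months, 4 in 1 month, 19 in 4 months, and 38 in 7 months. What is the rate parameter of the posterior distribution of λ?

Total count: 22 + 4 + 19 + 38 = 83.
Total exposure: 2 + 1 + 4 + 7 = 14 months.
Conjugate update: add total count to the shape and total exposure to the rate, giving Gamma(110, 31).

31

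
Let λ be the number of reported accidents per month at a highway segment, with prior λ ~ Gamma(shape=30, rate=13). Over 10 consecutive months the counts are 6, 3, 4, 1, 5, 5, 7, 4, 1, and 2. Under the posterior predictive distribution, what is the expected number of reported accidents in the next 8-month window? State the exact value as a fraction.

544/23

Total count: 6 + 3 + 4 + 1 + 5 + 5 + 7 + 4 + 1 + 2 = 38.
Total exposure: 10 months.
Gamma(α, β) with Poisson data over total exposure Σt gives posterior Gamma(α+Σx, β+Σt) = Gamma(68, 23).
Predictive mean over an 8-month window = T·E[λ|data] = 8·68/23 = 544/23.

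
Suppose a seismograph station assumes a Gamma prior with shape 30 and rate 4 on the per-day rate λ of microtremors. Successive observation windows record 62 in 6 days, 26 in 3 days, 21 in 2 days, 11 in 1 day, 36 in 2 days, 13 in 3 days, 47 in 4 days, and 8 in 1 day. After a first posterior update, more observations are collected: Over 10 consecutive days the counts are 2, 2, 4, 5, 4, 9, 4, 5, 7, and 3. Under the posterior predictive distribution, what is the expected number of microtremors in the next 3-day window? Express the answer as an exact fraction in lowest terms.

299/12

Total count: 62 + 26 + 21 + 11 + 36 + 13 + 47 + 8 = 224.
Total exposure: 6 + 3 + 2 + 1 + 2 + 3 + 4 + 1 = 22 days.
After the first batch: Gamma(30 + 224, 4 + 22) = Gamma(254, 26).
Total count: 2 + 2 + 4 + 5 + 4 + 9 + 4 + 5 + 7 + 3 = 45.
Total exposure: 10 days.
After the second batch: Gamma(254 + 45, 26 + 10) = Gamma(299, 36).
Predictive mean over a 3-day window = T·E[λ|data] = 3·299/36 = 299/12.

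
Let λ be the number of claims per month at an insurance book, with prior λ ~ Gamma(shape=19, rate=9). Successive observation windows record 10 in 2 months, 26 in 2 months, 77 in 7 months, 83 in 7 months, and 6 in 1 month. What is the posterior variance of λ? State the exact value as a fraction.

Total count: 10 + 26 + 77 + 83 + 6 = 202.
Total exposure: 2 + 2 + 7 + 7 + 1 = 19 months.
Posterior: α' = 19 + 202 = 221, β' = 9 + 19 = 28.
Posterior variance = α'/β'² = 221/784.

221/784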